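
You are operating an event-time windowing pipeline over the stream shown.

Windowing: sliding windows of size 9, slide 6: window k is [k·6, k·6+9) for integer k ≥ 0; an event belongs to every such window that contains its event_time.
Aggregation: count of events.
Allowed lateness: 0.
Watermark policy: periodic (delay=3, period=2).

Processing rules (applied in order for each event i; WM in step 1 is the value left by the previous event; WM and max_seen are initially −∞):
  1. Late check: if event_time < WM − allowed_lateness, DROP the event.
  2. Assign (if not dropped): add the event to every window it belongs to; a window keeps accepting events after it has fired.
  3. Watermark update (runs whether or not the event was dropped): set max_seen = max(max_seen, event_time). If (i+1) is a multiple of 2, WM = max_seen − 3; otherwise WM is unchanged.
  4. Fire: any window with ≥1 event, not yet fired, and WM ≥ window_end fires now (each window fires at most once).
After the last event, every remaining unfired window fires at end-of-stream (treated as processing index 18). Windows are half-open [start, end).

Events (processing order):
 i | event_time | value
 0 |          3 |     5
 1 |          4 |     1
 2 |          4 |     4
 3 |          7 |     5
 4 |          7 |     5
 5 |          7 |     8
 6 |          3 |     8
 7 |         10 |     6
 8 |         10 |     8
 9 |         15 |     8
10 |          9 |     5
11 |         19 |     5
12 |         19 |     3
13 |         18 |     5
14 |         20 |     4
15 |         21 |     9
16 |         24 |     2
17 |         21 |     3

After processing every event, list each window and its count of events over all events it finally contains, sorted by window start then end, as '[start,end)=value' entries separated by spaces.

i=0 t=3 v=5: → [0,9); WM=−∞
i=1 t=4 v=1: → [0,9); WM=1
i=2 t=4 v=4: → [0,9); WM=1
i=3 t=7 v=5: → [6,15),[0,9); WM=4
i=4 t=7 v=5: → [6,15),[0,9); WM=4
i=5 t=7 v=8: → [6,15),[0,9); WM=4
i=6 t=3 v=8: DROP (t<4-0); WM=4
i=7 t=10 v=6: → [6,15); WM=7
i=8 t=10 v=8: → [6,15); WM=7
i=9 t=15 v=8: → [12,21); WM=12; [0,9) fires=6
i=10 t=9 v=5: DROP (t<12-0); WM=12
i=11 t=19 v=5: → [18,27),[12,21); WM=16; [6,15) fires=5
i=12 t=19 v=3: → [18,27),[12,21); WM=16
i=13 t=18 v=5: → [18,27),[12,21); WM=16
i=14 t=20 v=4: → [18,27),[12,21); WM=16
i=15 t=21 v=9: → [18,27); WM=18
i=16 t=24 v=2: → [24,33),[18,27); WM=18
i=17 t=21 v=3: → [18,27); WM=21; [12,21) fires=5

[0,9)=6 [6,15)=5 [12,21)=5 [18,27)=7 [24,33)=1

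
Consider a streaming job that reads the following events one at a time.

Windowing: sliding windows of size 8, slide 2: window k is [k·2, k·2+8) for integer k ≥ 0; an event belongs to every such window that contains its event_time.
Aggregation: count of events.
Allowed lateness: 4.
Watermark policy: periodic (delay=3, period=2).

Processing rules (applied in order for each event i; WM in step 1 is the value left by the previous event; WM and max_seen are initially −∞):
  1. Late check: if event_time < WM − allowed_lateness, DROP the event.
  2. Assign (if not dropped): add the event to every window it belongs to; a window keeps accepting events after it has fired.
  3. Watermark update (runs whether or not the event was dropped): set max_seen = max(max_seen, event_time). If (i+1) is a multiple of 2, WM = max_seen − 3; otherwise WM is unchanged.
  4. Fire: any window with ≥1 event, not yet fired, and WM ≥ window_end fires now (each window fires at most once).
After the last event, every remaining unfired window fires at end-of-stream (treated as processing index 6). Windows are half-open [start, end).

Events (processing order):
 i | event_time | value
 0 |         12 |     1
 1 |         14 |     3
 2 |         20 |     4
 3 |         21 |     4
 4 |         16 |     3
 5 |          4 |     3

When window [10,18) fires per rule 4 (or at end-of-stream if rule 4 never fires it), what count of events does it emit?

i=0 t=12 v=1: → [12,20),[10,18),[8,16),[6,14); WM=−∞
i=1 t=14 v=3: → [14,22),[12,20),[10,18),[8,16); WM=11
i=2 t=20 v=4: → [20,28),[18,26),[16,24),[14,22); WM=11
i=3 t=21 v=4: → [20,28),[18,26),[16,24),[14,22); WM=18; [6,14) fires=1 [8,16) fires=2 [10,18) fires=2
i=4 t=16 v=3: → [16,24),[14,22),[12,20),[10,18); WM=18
i=5 t=4 v=3: DROP (t<18-4); WM=18

2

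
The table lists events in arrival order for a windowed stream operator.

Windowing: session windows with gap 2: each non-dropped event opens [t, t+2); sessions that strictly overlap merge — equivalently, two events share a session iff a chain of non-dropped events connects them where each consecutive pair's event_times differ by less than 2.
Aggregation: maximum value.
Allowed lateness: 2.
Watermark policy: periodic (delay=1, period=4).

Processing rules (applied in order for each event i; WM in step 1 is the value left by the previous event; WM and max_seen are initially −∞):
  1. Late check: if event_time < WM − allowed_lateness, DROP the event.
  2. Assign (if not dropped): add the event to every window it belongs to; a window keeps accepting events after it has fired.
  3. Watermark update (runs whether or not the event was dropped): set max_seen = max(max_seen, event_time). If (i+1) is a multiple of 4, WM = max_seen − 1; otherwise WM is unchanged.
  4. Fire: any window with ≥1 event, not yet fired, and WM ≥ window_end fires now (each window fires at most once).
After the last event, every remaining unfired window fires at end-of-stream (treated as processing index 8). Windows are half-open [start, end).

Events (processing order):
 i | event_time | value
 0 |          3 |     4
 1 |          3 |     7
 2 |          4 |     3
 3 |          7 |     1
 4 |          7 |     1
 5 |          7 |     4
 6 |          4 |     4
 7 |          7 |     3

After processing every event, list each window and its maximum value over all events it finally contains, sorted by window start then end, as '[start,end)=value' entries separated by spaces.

i=0 t=3 v=4: → [3,5); WM=−∞
i=1 t=3 v=7: → [3,5); WM=−∞
i=2 t=4 v=3: → [3,6); WM=−∞
i=3 t=7 v=1: → [7,9); WM=6
i=4 t=7 v=1: → [7,9); WM=6
i=5 t=7 v=4: → [7,9); WM=6
i=6 t=4 v=4: → [3,6); WM=6
i=7 t=7 v=3: → [7,9); WM=6

[3,6)=7 [7,9)=4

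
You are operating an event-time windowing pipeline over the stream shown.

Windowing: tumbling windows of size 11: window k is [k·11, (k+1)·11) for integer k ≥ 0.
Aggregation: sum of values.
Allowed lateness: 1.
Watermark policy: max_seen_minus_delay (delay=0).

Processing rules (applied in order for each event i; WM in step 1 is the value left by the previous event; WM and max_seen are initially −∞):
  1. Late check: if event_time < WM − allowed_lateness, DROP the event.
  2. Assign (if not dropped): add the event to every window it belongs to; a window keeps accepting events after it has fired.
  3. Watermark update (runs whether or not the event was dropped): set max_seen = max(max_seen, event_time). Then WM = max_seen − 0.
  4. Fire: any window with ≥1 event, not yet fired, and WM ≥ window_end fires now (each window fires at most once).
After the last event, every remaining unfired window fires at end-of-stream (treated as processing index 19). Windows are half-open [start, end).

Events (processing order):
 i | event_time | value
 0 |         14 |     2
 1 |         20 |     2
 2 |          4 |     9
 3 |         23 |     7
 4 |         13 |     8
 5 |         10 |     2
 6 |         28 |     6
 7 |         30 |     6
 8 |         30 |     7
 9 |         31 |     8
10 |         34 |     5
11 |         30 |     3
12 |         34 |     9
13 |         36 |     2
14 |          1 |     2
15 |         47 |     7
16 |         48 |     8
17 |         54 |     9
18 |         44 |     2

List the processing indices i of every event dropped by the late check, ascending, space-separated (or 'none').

2 4 5 11 14 18

i=0 t=14 v=2: → [11,22); WM=14
i=1 t=20 v=2: → [11,22); WM=20
i=2 t=4 v=9: DROP (t<20-1); WM=20
i=3 t=23 v=7: → [22,33); WM=23; [11,22) fires=4
i=4 t=13 v=8: DROP (t<23-1); WM=23
i=5 t=10 v=2: DROP (t<23-1); WM=23
i=6 t=28 v=6: → [22,33); WM=28
i=7 t=30 v=6: → [22,33); WM=30
i=8 t=30 v=7: → [22,33); WM=30
i=9 t=31 v=8: → [22,33); WM=31
i=10 t=34 v=5: → [33,44); WM=34; [22,33) fires=34
i=11 t=30 v=3: DROP (t<34-1); WM=34
i=12 t=34 v=9: → [33,44); WM=34
i=13 t=36 v=2: → [33,44); WM=36
i=14 t=1 v=2: DROP (t<36-1); WM=36
i=15 t=47 v=7: → [44,55); WM=47; [33,44) fires=16
i=16 t=48 v=8: → [44,55); WM=48
i=17 t=54 v=9: → [44,55); WM=54
i=18 t=44 v=2: DROP (t<54-1); WM=54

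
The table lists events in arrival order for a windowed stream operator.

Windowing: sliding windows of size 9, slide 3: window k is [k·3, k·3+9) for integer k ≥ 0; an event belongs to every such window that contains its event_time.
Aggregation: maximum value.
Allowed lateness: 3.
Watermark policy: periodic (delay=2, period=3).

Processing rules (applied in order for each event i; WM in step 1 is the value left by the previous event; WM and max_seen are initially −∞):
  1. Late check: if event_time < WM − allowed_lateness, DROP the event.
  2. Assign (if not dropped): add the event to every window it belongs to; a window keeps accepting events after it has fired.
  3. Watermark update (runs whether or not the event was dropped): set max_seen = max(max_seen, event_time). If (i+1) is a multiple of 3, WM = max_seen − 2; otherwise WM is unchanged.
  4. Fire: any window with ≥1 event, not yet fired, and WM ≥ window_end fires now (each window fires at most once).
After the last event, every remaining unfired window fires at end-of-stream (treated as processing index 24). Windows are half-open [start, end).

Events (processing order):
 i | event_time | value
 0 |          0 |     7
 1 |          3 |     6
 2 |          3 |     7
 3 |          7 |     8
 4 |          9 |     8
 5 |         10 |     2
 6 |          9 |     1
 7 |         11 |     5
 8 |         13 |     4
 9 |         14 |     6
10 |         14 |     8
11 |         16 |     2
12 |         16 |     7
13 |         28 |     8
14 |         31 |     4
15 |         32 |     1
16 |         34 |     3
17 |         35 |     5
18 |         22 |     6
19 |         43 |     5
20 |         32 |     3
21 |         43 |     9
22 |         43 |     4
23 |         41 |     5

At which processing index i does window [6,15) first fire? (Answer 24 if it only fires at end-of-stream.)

i=0 t=0 v=7: → [0,9); WM=−∞
i=1 t=3 v=6: → [3,12),[0,9); WM=−∞
i=2 t=3 v=7: → [3,12),[0,9); WM=1
i=3 t=7 v=8: → [6,15),[3,12),[0,9); WM=1
i=4 t=9 v=8: → [9,18),[6,15),[3,12); WM=1
i=5 t=10 v=2: → [9,18),[6,15),[3,12); WM=8
i=6 t=9 v=1: → [9,18),[6,15),[3,12); WM=8
i=7 t=11 v=5: → [9,18),[6,15),[3,12); WM=8
i=8 t=13 v=4: → [12,21),[9,18),[6,15); WM=11; [0,9) fires=8
i=9 t=14 v=6: → [12,21),[9,18),[6,15); WM=11
i=10 t=14 v=8: → [12,21),[9,18),[6,15); WM=11
i=11 t=16 v=2: → [15,24),[12,21),[9,18); WM=14; [3,12) fires=8
i=12 t=16 v=7: → [15,24),[12,21),[9,18); WM=14
i=13 t=28 v=8: → [27,36),[24,33),[21,30); WM=14
i=14 t=31 v=4: → [30,39),[27,36),[24,33); WM=29; [6,15) fires=8 [9,18) fires=8 [12,21) fires=8 [15,24) fires=7
i=15 t=32 v=1: → [30,39),[27,36),[24,33); WM=29
i=16 t=34 v=3: → [33,42),[30,39),[27,36); WM=29
i=17 t=35 v=5: → [33,42),[30,39),[27,36); WM=33; [21,30) fires=8 [24,33) fires=8
i=18 t=22 v=6: DROP (t<33-3); WM=33
i=19 t=43 v=5: → [42,51),[39,48),[36,45); WM=33
i=20 t=32 v=3: → [30,39),[27,36),[24,33); WM=41; [27,36) fires=8 [30,39) fires=5
i=21 t=43 v=9: → [42,51),[39,48),[36,45); WM=41
i=22 t=43 v=4: → [42,51),[39,48),[36,45); WM=41
i=23 t=41 v=5: → [39,48),[36,45),[33,42); WM=41

14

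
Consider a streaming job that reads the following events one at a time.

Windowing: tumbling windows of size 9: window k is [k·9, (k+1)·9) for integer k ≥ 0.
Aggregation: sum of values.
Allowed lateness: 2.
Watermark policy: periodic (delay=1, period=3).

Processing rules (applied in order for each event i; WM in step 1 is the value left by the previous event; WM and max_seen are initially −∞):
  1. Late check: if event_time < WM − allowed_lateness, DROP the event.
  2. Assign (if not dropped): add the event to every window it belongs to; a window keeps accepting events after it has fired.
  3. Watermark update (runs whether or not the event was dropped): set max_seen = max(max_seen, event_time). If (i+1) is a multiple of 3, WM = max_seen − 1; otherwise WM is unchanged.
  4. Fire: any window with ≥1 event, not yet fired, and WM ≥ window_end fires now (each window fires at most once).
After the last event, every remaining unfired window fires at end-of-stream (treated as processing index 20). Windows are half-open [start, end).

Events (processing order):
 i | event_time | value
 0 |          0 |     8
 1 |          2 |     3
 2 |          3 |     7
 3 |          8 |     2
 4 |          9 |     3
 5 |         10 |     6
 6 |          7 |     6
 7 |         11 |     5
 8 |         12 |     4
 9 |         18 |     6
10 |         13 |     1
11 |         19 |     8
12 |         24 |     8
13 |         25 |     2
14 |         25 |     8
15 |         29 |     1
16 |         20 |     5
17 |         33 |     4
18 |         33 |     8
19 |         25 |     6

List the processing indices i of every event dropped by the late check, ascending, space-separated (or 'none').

16 19

i=0 t=0 v=8: → [0,9); WM=−∞
i=1 t=2 v=3: → [0,9); WM=−∞
i=2 t=3 v=7: → [0,9); WM=2
i=3 t=8 v=2: → [0,9); WM=2
i=4 t=9 v=3: → [9,18); WM=2
i=5 t=10 v=6: → [9,18); WM=9; [0,9) fires=20
i=6 t=7 v=6: → [0,9); WM=9
i=7 t=11 v=5: → [9,18); WM=9
i=8 t=12 v=4: → [9,18); WM=11
i=9 t=18 v=6: → [18,27); WM=11
i=10 t=13 v=1: → [9,18); WM=11
i=11 t=19 v=8: → [18,27); WM=18; [9,18) fires=19
i=12 t=24 v=8: → [18,27); WM=18
i=13 t=25 v=2: → [18,27); WM=18
i=14 t=25 v=8: → [18,27); WM=24
i=15 t=29 v=1: → [27,36); WM=24
i=16 t=20 v=5: DROP (t<24-2); WM=24
i=17 t=33 v=4: → [27,36); WM=32; [18,27) fires=32
i=18 t=33 v=8: → [27,36); WM=32
i=19 t=25 v=6: DROP (t<32-2); WM=32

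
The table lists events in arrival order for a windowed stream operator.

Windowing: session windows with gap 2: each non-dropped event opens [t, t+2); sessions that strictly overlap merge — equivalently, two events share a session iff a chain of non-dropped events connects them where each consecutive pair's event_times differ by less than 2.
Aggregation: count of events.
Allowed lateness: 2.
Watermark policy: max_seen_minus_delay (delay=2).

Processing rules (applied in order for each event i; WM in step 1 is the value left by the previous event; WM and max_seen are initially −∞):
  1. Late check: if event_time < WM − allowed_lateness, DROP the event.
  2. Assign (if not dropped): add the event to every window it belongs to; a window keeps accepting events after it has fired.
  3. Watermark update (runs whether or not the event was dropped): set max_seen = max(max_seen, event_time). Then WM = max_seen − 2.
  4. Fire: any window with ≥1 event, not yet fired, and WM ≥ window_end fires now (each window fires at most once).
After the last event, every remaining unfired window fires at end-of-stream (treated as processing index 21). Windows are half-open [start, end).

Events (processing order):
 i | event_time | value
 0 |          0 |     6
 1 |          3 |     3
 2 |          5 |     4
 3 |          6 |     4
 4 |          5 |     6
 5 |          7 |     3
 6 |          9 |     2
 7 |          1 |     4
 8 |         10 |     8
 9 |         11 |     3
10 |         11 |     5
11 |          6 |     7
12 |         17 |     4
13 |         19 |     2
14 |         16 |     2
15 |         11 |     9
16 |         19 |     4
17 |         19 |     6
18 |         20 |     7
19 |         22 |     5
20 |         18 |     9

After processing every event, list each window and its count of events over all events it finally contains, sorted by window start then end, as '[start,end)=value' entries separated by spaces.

[0,2)=1 [3,5)=1 [5,9)=4 [9,13)=4 [16,22)=7 [22,24)=1

i=0 t=0 v=6: → [0,2); WM=-2
i=1 t=3 v=3: → [3,5); WM=1
i=2 t=5 v=4: → [5,7); WM=3
i=3 t=6 v=4: → [5,8); WM=4
i=4 t=5 v=6: → [5,8); WM=4
i=5 t=7 v=3: → [5,9); WM=5
i=6 t=9 v=2: → [9,11); WM=7
i=7 t=1 v=4: DROP (t<7-2); WM=7
i=8 t=10 v=8: → [9,12); WM=8
i=9 t=11 v=3: → [9,13); WM=9
i=10 t=11 v=5: → [9,13); WM=9
i=11 t=6 v=7: DROP (t<9-2); WM=9
i=12 t=17 v=4: → [17,19); WM=15
i=13 t=19 v=2: → [19,21); WM=17
i=14 t=16 v=2: → [16,19); WM=17
i=15 t=11 v=9: DROP (t<17-2); WM=17
i=16 t=19 v=4: → [19,21); WM=17
i=17 t=19 v=6: → [19,21); WM=17
i=18 t=20 v=7: → [19,22); WM=18
i=19 t=22 v=5: → [22,24); WM=20
i=20 t=18 v=9: → [16,22); WM=20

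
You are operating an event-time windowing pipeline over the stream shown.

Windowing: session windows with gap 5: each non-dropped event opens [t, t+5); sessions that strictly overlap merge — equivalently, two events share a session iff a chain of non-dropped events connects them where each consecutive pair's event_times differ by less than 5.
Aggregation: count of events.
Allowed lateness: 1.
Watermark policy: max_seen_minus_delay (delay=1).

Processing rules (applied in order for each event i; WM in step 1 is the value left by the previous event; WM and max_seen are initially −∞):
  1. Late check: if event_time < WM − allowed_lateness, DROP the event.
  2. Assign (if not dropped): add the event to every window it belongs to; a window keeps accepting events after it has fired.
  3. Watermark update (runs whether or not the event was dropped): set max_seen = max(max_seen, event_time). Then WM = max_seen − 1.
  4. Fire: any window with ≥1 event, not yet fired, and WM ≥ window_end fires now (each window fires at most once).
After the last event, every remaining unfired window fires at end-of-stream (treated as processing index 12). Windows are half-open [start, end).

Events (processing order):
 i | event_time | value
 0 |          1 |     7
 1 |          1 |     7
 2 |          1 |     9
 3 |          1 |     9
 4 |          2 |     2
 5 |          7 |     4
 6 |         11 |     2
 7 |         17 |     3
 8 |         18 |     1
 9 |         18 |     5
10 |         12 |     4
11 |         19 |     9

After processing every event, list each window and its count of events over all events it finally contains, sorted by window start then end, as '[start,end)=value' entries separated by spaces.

[1,7)=5 [7,16)=2 [17,24)=4

i=0 t=1 v=7: → [1,6); WM=0
i=1 t=1 v=7: → [1,6); WM=0
i=2 t=1 v=9: → [1,6); WM=0
i=3 t=1 v=9: → [1,6); WM=0
i=4 t=2 v=2: → [1,7); WM=1
i=5 t=7 v=4: → [7,12); WM=6
i=6 t=11 v=2: → [7,16); WM=10
i=7 t=17 v=3: → [17,22); WM=16
i=8 t=18 v=1: → [17,23); WM=17
i=9 t=18 v=5: → [17,23); WM=17
i=10 t=12 v=4: DROP (t<17-1); WM=17
i=11 t=19 v=9: → [17,24); WM=18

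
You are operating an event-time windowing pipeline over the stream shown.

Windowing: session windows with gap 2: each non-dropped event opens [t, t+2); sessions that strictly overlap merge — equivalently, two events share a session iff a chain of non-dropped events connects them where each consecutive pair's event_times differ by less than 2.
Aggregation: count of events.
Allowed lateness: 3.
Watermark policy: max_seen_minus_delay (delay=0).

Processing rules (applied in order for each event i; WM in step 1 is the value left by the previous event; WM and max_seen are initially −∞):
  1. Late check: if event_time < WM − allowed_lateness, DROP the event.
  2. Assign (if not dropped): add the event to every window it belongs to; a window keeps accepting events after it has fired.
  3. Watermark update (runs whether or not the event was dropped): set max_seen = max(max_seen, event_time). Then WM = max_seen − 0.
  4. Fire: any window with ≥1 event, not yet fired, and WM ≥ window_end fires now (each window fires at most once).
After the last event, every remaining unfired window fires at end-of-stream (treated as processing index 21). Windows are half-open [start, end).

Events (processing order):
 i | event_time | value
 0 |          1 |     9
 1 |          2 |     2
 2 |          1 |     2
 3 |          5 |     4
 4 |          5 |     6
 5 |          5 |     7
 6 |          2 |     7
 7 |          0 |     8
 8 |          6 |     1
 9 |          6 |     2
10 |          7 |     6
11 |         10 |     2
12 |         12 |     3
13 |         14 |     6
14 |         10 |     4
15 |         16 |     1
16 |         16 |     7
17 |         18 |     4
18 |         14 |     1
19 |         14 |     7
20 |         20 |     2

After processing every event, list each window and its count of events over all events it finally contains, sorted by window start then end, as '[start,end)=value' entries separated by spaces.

i=0 t=1 v=9: → [1,3); WM=1
i=1 t=2 v=2: → [1,4); WM=2
i=2 t=1 v=2: → [1,4); WM=2
i=3 t=5 v=4: → [5,7); WM=5
i=4 t=5 v=6: → [5,7); WM=5
i=5 t=5 v=7: → [5,7); WM=5
i=6 t=2 v=7: → [1,4); WM=5
i=7 t=0 v=8: DROP (t<5-3); WM=5
i=8 t=6 v=1: → [5,8); WM=6
i=9 t=6 v=2: → [5,8); WM=6
i=10 t=7 v=6: → [5,9); WM=7
i=11 t=10 v=2: → [10,12); WM=10
i=12 t=12 v=3: → [12,14); WM=12
i=13 t=14 v=6: → [14,16); WM=14
i=14 t=10 v=4: DROP (t<14-3); WM=14
i=15 t=16 v=1: → [16,18); WM=16
i=16 t=16 v=7: → [16,18); WM=16
i=17 t=18 v=4: → [18,20); WM=18
i=18 t=14 v=1: DROP (t<18-3); WM=18
i=19 t=14 v=7: DROP (t<18-3); WM=18
i=20 t=20 v=2: → [20,22); WM=20

[1,4)=4 [5,9)=6 [10,12)=1 [12,14)=1 [14,16)=1 [16,18)=2 [18,20)=1 [20,22)=1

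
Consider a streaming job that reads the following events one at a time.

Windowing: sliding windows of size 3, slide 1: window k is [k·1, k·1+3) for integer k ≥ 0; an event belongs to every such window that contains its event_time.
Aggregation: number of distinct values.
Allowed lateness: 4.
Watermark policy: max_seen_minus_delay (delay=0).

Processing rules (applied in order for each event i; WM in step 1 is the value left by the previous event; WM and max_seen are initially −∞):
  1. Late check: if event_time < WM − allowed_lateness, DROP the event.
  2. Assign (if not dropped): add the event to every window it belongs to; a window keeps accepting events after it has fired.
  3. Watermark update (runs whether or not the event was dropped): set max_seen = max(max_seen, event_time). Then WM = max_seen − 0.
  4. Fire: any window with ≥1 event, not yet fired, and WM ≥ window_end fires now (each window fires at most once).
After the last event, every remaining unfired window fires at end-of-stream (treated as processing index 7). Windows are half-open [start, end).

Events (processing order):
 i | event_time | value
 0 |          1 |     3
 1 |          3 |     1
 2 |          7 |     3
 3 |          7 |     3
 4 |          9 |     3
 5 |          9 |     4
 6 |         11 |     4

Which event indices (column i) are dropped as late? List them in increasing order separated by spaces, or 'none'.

none

i=0 t=1 v=3: → [1,4),[0,3); WM=1
i=1 t=3 v=1: → [3,6),[2,5),[1,4); WM=3; [0,3) fires=1
i=2 t=7 v=3: → [7,10),[6,9),[5,8); WM=7; [1,4) fires=2 [2,5) fires=1 [3,6) fires=1
i=3 t=7 v=3: → [7,10),[6,9),[5,8); WM=7
i=4 t=9 v=3: → [9,12),[8,11),[7,10); WM=9; [5,8) fires=1 [6,9) fires=1
i=5 t=9 v=4: → [9,12),[8,11),[7,10); WM=9
i=6 t=11 v=4: → [11,14),[10,13),[9,12); WM=11; [7,10) fires=2 [8,11) fires=2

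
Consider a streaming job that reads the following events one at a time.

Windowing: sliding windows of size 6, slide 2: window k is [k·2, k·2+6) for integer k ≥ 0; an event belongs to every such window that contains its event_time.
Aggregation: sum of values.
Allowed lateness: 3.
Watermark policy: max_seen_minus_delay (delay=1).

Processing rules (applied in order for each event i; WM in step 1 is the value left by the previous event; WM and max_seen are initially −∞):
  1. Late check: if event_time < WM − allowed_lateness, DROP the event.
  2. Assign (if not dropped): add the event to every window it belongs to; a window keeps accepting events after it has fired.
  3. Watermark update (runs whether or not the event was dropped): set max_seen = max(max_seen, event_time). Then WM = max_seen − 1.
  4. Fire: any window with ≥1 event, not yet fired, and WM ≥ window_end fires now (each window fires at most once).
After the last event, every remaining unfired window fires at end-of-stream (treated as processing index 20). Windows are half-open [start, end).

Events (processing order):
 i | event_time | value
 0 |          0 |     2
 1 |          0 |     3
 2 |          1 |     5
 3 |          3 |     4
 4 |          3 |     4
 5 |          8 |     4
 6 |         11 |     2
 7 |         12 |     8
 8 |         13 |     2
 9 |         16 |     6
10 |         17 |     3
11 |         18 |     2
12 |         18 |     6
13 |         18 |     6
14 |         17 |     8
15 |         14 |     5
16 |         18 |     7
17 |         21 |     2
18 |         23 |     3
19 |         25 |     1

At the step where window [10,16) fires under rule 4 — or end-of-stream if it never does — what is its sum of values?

i=0 t=0 v=2: → [0,6); WM=-1
i=1 t=0 v=3: → [0,6); WM=-1
i=2 t=1 v=5: → [0,6); WM=0
i=3 t=3 v=4: → [2,8),[0,6); WM=2
i=4 t=3 v=4: → [2,8),[0,6); WM=2
i=5 t=8 v=4: → [8,14),[6,12),[4,10); WM=7; [0,6) fires=18
i=6 t=11 v=2: → [10,16),[8,14),[6,12); WM=10; [2,8) fires=8 [4,10) fires=4
i=7 t=12 v=8: → [12,18),[10,16),[8,14); WM=11
i=8 t=13 v=2: → [12,18),[10,16),[8,14); WM=12; [6,12) fires=6
i=9 t=16 v=6: → [16,22),[14,20),[12,18); WM=15; [8,14) fires=16
i=10 t=17 v=3: → [16,22),[14,20),[12,18); WM=16; [10,16) fires=12
i=11 t=18 v=2: → [18,24),[16,22),[14,20); WM=17
i=12 t=18 v=6: → [18,24),[16,22),[14,20); WM=17
i=13 t=18 v=6: → [18,24),[16,22),[14,20); WM=17
i=14 t=17 v=8: → [16,22),[14,20),[12,18); WM=17
i=15 t=14 v=5: → [14,20),[12,18),[10,16); WM=17
i=16 t=18 v=7: → [18,24),[16,22),[14,20); WM=17
i=17 t=21 v=2: → [20,26),[18,24),[16,22); WM=20; [12,18) fires=32 [14,20) fires=43
i=18 t=23 v=3: → [22,28),[20,26),[18,24); WM=22; [16,22) fires=40
i=19 t=25 v=1: → [24,30),[22,28),[20,26); WM=24; [18,24) fires=26

12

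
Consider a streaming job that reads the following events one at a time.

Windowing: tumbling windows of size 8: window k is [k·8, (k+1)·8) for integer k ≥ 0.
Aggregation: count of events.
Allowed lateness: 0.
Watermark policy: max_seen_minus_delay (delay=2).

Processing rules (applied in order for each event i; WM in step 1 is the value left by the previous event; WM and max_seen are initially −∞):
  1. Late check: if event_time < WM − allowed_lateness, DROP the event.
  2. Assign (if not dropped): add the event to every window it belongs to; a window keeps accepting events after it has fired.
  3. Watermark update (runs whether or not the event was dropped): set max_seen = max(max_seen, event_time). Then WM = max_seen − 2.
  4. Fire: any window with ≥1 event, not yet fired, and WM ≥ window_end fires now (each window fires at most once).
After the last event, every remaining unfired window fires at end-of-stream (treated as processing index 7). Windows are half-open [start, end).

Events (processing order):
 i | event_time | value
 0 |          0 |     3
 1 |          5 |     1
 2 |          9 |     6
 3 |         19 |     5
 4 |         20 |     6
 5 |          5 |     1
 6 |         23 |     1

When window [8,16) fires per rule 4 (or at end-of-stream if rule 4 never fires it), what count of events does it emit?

i=0 t=0 v=3: → [0,8); WM=-2
i=1 t=5 v=1: → [0,8); WM=3
i=2 t=9 v=6: → [8,16); WM=7
i=3 t=19 v=5: → [16,24); WM=17; [0,8) fires=2 [8,16) fires=1
i=4 t=20 v=6: → [16,24); WM=18
i=5 t=5 v=1: DROP (t<18-0); WM=18
i=6 t=23 v=1: → [16,24); WM=21

1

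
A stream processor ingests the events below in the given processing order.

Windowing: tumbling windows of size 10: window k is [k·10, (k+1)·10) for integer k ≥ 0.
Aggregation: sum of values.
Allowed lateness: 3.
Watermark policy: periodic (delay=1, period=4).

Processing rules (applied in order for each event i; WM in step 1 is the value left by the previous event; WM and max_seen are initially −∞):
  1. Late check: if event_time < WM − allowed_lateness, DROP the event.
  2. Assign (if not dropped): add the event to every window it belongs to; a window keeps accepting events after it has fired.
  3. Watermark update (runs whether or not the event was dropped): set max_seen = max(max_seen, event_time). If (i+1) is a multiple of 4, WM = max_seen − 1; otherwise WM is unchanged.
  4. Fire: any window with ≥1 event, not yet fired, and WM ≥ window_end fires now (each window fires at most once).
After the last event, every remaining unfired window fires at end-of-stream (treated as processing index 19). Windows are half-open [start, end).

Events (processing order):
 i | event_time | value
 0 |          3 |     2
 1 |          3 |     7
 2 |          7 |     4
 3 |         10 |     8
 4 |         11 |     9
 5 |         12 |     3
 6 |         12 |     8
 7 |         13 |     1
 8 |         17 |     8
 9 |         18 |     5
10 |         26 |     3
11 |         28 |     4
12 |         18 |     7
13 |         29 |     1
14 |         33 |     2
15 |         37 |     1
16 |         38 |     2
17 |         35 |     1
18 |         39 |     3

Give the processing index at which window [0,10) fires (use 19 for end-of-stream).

7

i=0 t=3 v=2: → [0,10); WM=−∞
i=1 t=3 v=7: → [0,10); WM=−∞
i=2 t=7 v=4: → [0,10); WM=−∞
i=3 t=10 v=8: → [10,20); WM=9
i=4 t=11 v=9: → [10,20); WM=9
i=5 t=12 v=3: → [10,20); WM=9
i=6 t=12 v=8: → [10,20); WM=9
i=7 t=13 v=1: → [10,20); WM=12; [0,10) fires=13
i=8 t=17 v=8: → [10,20); WM=12
i=9 t=18 v=5: → [10,20); WM=12
i=10 t=26 v=3: → [20,30); WM=12
i=11 t=28 v=4: → [20,30); WM=27; [10,20) fires=42
i=12 t=18 v=7: DROP (t<27-3); WM=27
i=13 t=29 v=1: → [20,30); WM=27
i=14 t=33 v=2: → [30,40); WM=27
i=15 t=37 v=1: → [30,40); WM=36; [20,30) fires=8
i=16 t=38 v=2: → [30,40); WM=36
i=17 t=35 v=1: → [30,40); WM=36
i=18 t=39 v=3: → [30,40); WM=36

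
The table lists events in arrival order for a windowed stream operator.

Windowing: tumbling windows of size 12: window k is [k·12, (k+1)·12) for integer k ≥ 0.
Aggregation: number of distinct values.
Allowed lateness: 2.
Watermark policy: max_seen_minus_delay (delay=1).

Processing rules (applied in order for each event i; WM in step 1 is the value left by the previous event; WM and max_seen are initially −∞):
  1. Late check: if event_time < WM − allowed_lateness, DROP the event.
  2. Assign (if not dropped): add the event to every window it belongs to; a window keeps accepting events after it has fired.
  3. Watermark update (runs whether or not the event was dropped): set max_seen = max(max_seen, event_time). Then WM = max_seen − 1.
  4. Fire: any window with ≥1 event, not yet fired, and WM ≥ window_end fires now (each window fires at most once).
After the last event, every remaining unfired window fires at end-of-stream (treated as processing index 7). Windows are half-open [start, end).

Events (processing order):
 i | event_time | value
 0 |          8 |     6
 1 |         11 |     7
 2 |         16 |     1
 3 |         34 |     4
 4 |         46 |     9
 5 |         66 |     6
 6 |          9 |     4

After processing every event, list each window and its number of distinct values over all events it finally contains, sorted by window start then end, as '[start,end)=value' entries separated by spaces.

i=0 t=8 v=6: → [0,12); WM=7
i=1 t=11 v=7: → [0,12); WM=10
i=2 t=16 v=1: → [12,24); WM=15; [0,12) fires=2
i=3 t=34 v=4: → [24,36); WM=33; [12,24) fires=1
i=4 t=46 v=9: → [36,48); WM=45; [24,36) fires=1
i=5 t=66 v=6: → [60,72); WM=65; [36,48) fires=1
i=6 t=9 v=4: DROP (t<65-2); WM=65

[0,12)=2 [12,24)=1 [24,36)=1 [36,48)=1 [60,72)=1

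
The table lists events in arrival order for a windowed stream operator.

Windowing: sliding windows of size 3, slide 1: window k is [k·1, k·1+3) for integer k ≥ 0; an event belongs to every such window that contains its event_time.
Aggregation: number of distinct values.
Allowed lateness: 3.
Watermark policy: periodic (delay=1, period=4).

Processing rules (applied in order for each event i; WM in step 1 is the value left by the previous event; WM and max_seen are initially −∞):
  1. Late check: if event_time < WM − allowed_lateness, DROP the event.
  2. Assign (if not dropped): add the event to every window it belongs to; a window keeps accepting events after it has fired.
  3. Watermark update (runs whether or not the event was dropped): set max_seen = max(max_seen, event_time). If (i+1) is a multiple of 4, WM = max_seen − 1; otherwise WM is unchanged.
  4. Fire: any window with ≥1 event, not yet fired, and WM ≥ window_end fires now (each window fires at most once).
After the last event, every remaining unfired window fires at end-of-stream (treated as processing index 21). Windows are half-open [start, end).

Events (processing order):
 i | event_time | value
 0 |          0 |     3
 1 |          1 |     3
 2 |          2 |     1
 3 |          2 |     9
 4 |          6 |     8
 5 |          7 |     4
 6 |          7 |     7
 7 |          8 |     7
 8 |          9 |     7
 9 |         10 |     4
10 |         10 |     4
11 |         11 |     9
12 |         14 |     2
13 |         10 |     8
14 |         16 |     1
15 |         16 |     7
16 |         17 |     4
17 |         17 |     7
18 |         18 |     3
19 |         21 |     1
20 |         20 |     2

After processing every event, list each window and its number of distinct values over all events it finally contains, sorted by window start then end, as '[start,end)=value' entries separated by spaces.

[0,3)=3 [1,4)=3 [2,5)=2 [4,7)=1 [5,8)=3 [6,9)=3 [7,10)=2 [8,11)=3 [9,12)=4 [10,13)=3 [11,14)=1 [12,15)=1 [13,16)=1 [14,17)=3 [15,18)=3 [16,19)=4 [17,20)=3 [18,21)=2 [19,22)=2 [20,23)=2 [21,24)=1

i=0 t=0 v=3: → [0,3); WM=−∞
i=1 t=1 v=3: → [1,4),[0,3); WM=−∞
i=2 t=2 v=1: → [2,5),[1,4),[0,3); WM=−∞
i=3 t=2 v=9: → [2,5),[1,4),[0,3); WM=1
i=4 t=6 v=8: → [6,9),[5,8),[4,7); WM=1
i=5 t=7 v=4: → [7,10),[6,9),[5,8); WM=1
i=6 t=7 v=7: → [7,10),[6,9),[5,8); WM=1
i=7 t=8 v=7: → [8,11),[7,10),[6,9); WM=7; [0,3) fires=3 [1,4) fires=3 [2,5) fires=2 [4,7) fires=1
i=8 t=9 v=7: → [9,12),[8,11),[7,10); WM=7
i=9 t=10 v=4: → [10,13),[9,12),[8,11); WM=7
i=10 t=10 v=4: → [10,13),[9,12),[8,11); WM=7
i=11 t=11 v=9: → [11,14),[10,13),[9,12); WM=10; [5,8) fires=3 [6,9) fires=3 [7,10) fires=2
i=12 t=14 v=2: → [14,17),[13,16),[12,15); WM=10
i=13 t=10 v=8: → [10,13),[9,12),[8,11); WM=10
i=14 t=16 v=1: → [16,19),[15,18),[14,17); WM=10
i=15 t=16 v=7: → [16,19),[15,18),[14,17); WM=15; [8,11) fires=3 [9,12) fires=4 [10,13) fires=3 [11,14) fires=1 [12,15) fires=1
i=16 t=17 v=4: → [17,20),[16,19),[15,18); WM=15
i=17 t=17 v=7: → [17,20),[16,19),[15,18); WM=15
i=18 t=18 v=3: → [18,21),[17,20),[16,19); WM=15
i=19 t=21 v=1: → [21,24),[20,23),[19,22); WM=20; [13,16) fires=1 [14,17) fires=3 [15,18) fires=3 [16,19) fires=4 [17,20) fires=3
i=20 t=20 v=2: → [20,23),[19,22),[18,21); WM=20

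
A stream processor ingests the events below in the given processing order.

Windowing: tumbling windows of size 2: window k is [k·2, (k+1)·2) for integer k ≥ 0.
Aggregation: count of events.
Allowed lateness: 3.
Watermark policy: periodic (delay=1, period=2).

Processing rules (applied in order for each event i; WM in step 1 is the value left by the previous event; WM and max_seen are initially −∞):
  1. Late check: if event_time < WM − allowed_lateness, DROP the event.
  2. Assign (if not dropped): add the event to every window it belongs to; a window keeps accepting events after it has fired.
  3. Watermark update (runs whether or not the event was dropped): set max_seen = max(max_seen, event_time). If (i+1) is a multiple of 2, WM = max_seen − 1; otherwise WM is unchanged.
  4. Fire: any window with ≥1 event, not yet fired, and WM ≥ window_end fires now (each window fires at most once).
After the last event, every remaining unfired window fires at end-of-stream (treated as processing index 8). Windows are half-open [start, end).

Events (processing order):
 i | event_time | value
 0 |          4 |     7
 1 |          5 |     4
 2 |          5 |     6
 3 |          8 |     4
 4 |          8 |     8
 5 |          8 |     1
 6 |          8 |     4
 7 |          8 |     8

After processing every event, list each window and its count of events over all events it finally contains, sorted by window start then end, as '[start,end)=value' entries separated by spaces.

[4,6)=3 [8,10)=5

i=0 t=4 v=7: → [4,6); WM=−∞
i=1 t=5 v=4: → [4,6); WM=4
i=2 t=5 v=6: → [4,6); WM=4
i=3 t=8 v=4: → [8,10); WM=7; [4,6) fires=3
i=4 t=8 v=8: → [8,10); WM=7
i=5 t=8 v=1: → [8,10); WM=7
i=6 t=8 v=4: → [8,10); WM=7
i=7 t=8 v=8: → [8,10); WM=7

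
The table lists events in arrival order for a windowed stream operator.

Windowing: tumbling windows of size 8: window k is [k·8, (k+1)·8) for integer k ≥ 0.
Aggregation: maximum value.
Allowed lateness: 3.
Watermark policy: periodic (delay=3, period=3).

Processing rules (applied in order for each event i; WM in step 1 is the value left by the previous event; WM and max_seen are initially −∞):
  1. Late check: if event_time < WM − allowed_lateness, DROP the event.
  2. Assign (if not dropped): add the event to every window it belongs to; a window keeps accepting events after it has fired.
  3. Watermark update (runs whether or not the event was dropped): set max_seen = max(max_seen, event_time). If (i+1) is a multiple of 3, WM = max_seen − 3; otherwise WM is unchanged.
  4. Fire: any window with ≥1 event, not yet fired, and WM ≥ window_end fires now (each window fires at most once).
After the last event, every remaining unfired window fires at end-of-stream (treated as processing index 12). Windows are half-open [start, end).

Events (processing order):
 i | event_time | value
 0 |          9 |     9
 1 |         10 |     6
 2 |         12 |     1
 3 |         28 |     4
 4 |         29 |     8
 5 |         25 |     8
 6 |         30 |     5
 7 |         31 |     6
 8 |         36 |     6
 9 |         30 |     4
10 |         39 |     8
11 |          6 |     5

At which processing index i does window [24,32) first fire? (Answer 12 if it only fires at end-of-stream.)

8

i=0 t=9 v=9: → [8,16); WM=−∞
i=1 t=10 v=6: → [8,16); WM=−∞
i=2 t=12 v=1: → [8,16); WM=9
i=3 t=28 v=4: → [24,32); WM=9
i=4 t=29 v=8: → [24,32); WM=9
i=5 t=25 v=8: → [24,32); WM=26; [8,16) fires=9
i=6 t=30 v=5: → [24,32); WM=26
i=7 t=31 v=6: → [24,32); WM=26
i=8 t=36 v=6: → [32,40); WM=33; [24,32) fires=8
i=9 t=30 v=4: → [24,32); WM=33
i=10 t=39 v=8: → [32,40); WM=33
i=11 t=6 v=5: DROP (t<33-3); WM=36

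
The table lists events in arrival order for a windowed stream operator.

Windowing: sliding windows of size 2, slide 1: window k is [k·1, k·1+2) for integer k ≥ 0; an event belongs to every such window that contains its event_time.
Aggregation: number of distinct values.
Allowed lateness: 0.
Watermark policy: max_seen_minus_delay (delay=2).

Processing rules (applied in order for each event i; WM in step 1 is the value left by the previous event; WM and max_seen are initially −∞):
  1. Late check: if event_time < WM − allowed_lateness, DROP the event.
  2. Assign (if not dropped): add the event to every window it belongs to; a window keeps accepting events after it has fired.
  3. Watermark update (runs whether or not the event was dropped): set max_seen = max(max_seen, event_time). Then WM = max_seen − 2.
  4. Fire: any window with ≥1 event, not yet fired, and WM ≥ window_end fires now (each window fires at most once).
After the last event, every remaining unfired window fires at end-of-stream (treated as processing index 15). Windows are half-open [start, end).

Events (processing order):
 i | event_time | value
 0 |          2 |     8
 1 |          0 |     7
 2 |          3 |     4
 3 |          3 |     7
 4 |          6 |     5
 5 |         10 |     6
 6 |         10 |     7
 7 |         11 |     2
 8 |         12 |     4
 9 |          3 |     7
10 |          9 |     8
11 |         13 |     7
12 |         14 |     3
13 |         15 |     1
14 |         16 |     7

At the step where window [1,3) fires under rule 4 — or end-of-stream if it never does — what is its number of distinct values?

1

i=0 t=2 v=8: → [2,4),[1,3); WM=0
i=1 t=0 v=7: → [0,2); WM=0
i=2 t=3 v=4: → [3,5),[2,4); WM=1
i=3 t=3 v=7: → [3,5),[2,4); WM=1
i=4 t=6 v=5: → [6,8),[5,7); WM=4; [0,2) fires=1 [1,3) fires=1 [2,4) fires=3
i=5 t=10 v=6: → [10,12),[9,11); WM=8; [3,5) fires=2 [5,7) fires=1 [6,8) fires=1
i=6 t=10 v=7: → [10,12),[9,11); WM=8
i=7 t=11 v=2: → [11,13),[10,12); WM=9
i=8 t=12 v=4: → [12,14),[11,13); WM=10
i=9 t=3 v=7: DROP (t<10-0); WM=10
i=10 t=9 v=8: DROP (t<10-0); WM=10
i=11 t=13 v=7: → [13,15),[12,14); WM=11; [9,11) fires=2
i=12 t=14 v=3: → [14,16),[13,15); WM=12; [10,12) fires=3
i=13 t=15 v=1: → [15,17),[14,16); WM=13; [11,13) fires=2
i=14 t=16 v=7: → [16,18),[15,17); WM=14; [12,14) fires=2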